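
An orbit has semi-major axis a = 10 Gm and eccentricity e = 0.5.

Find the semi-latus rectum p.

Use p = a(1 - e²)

Convert to SI: a = 10 Gm = 1e+10 m.
p = a (1 − e²).
p = 1e+10 · (1 − (0.5)²) = 1e+10 · 0.75 ≈ 7.5e+09 m = 7.5 Gm.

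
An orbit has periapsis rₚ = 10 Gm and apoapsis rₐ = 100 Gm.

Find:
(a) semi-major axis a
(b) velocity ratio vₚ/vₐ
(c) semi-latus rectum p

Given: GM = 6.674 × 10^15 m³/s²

Convert to SI: rₚ = 10 Gm = 1e+10 m; rₐ = 100 Gm = 1e+11 m.
(a) a = (rₚ + rₐ)/2 = (1e+10 + 1e+11)/2 ≈ 5.5e+10 m
(b) Conservation of angular momentum (rₚvₚ = rₐvₐ) gives vₚ/vₐ = rₐ/rₚ = 1e+11/1e+10 ≈ 10
(c) From a = (rₚ + rₐ)/2 = 5.5e+10 m and e = (rₐ − rₚ)/(rₐ + rₚ) = 0.818182, p = a(1 − e²) = 5.5e+10 · (1 − (0.818182)²) ≈ 1.818e+10 m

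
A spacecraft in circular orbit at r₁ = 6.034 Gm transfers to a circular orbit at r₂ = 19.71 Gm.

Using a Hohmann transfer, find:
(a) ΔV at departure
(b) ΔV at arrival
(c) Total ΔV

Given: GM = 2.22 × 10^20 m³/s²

Convert to SI: r₁ = 6.034 Gm = 6.034e+09 m; r₂ = 19.71 Gm = 1.971e+10 m.
Transfer semi-major axis: a_t = (r₁ + r₂)/2 = (6.034e+09 + 1.971e+10)/2 = 1.2872e+10 m.
Circular speeds: v₁ = √(GM/r₁) = 191811 m/s, v₂ = √(GM/r₂) = 106129 m/s.
Transfer speeds (vis-viva v² = GM(2/r − 1/a_t)): v₁ᵗ = 237353 m/s, v₂ᵗ = 72662.9 m/s.
(a) ΔV₁ = |v₁ᵗ − v₁| ≈ 4.554e+04 m/s = 45.54 km/s.
(b) ΔV₂ = |v₂ − v₂ᵗ| ≈ 3.347e+04 m/s = 33.47 km/s.
(c) ΔV_total = ΔV₁ + ΔV₂ ≈ 7.901e+04 m/s = 79.01 km/s.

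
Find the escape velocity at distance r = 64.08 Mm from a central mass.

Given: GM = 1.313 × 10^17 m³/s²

Convert to SI: r = 64.08 Mm = 6.408e+07 m.
Escape velocity comes from setting total energy to zero: ½v² − GM/r = 0 ⇒ v_esc = √(2GM / r).
v_esc = √(2 · 1.313e+17 / 6.408e+07) m/s ≈ 6.402e+04 m/s = 64.02 km/s.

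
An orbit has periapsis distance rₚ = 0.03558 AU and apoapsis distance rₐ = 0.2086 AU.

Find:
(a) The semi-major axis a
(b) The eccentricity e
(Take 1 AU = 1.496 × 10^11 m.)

Convert to SI: rₚ = 0.03558 AU = 5.32277e+09 m; rₐ = 0.2086 AU = 3.12066e+10 m.
(a) a = (rₚ + rₐ) / 2 = (5.32277e+09 + 3.12066e+10) / 2 ≈ 1.826e+10 m = 0.1221 AU.
(b) e = (rₐ − rₚ) / (rₐ + rₚ) = (3.12066e+10 − 5.32277e+09) / (3.12066e+10 + 5.32277e+09) ≈ 0.7086.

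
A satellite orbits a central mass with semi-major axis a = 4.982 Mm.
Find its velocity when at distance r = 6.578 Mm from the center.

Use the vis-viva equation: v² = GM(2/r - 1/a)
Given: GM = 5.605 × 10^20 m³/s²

Convert to SI: a = 4.982 Mm = 4.982e+06 m; r = 6.578 Mm = 6.578e+06 m.
Vis-viva: v = √(GM · (2/r − 1/a)).
2/r − 1/a = 2/6.578e+06 − 1/4.982e+06 = 1.03321e-07 m⁻¹.
v = √(5.605e+20 · 1.03321e-07) m/s ≈ 7.61e+06 m/s = 7610 km/s.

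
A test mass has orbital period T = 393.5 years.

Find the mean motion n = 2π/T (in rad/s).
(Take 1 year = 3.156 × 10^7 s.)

Convert to SI: T = 393.5 years = 1.24189e+10 s.
n = 2π / T.
n = 2π / 1.24189e+10 s ≈ 5.059e-10 rad/s.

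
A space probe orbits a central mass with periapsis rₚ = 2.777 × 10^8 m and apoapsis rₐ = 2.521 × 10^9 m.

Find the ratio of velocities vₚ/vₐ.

Conservation of angular momentum gives rₚvₚ = rₐvₐ, so vₚ/vₐ = rₐ/rₚ.
vₚ/vₐ = 2.521e+09 / 2.777e+08 ≈ 9.078.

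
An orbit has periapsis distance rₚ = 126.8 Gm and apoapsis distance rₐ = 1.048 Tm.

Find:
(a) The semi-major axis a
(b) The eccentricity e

Convert to SI: rₚ = 126.8 Gm = 1.268e+11 m; rₐ = 1.048 Tm = 1.048e+12 m.
(a) a = (rₚ + rₐ) / 2 = (1.268e+11 + 1.048e+12) / 2 ≈ 5.874e+11 m = 587.4 Gm.
(b) e = (rₐ − rₚ) / (rₐ + rₚ) = (1.048e+12 − 1.268e+11) / (1.048e+12 + 1.268e+11) ≈ 0.7841.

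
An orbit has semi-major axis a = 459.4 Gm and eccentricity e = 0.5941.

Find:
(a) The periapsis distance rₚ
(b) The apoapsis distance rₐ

Convert to SI: a = 459.4 Gm = 4.594e+11 m.
(a) rₚ = a(1 − e) = 4.594e+11 · (1 − 0.5941) = 4.594e+11 · 0.4059 ≈ 1.865e+11 m = 186.5 Gm.
(b) rₐ = a(1 + e) = 4.594e+11 · (1 + 0.5941) = 4.594e+11 · 1.5941 ≈ 7.323e+11 m = 732.3 Gm.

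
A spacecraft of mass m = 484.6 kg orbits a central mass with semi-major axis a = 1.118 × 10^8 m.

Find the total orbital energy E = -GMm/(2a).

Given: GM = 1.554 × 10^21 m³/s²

E = −GMm / (2a).
E = −1.554e+21 · 484.6 / (2 · 1.118e+08) J ≈ -3.368e+15 J = -3.368 PJ.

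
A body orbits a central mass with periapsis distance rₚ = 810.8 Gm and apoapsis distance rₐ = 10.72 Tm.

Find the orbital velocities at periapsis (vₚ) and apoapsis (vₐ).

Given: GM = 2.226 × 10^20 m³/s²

Convert to SI: rₚ = 810.8 Gm = 8.108e+11 m; rₐ = 10.72 Tm = 1.072e+13 m.
Use the vis-viva equation v² = GM(2/r − 1/a) with a = (rₚ + rₐ)/2 = (8.108e+11 + 1.072e+13)/2 = 5.7654e+12 m.
vₚ = √(GM · (2/rₚ − 1/a)) = √(2.226e+20 · (2/8.108e+11 − 1/5.7654e+12)) m/s ≈ 2.259e+04 m/s = 22.59 km/s.
vₐ = √(GM · (2/rₐ − 1/a)) = √(2.226e+20 · (2/1.072e+13 − 1/5.7654e+12)) m/s ≈ 1709 m/s = 1.709 km/s.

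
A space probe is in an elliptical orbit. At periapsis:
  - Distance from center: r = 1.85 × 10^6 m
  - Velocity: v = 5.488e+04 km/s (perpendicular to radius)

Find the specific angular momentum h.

Convert to SI: v = 5.488e+04 km/s = 5.488e+07 m/s.
With v perpendicular to r, h = r · v.
h = 1.85e+06 · 5.488e+07 m²/s ≈ 1.015e+14 m²/s.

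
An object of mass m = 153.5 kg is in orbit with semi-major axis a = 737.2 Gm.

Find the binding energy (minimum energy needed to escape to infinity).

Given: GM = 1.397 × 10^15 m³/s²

Convert to SI: a = 737.2 Gm = 7.372e+11 m.
Total orbital energy is E = −GMm/(2a); binding energy is E_bind = −E = GMm/(2a).
E_bind = 1.397e+15 · 153.5 / (2 · 7.372e+11) J ≈ 1.454e+05 J = 145.4 kJ.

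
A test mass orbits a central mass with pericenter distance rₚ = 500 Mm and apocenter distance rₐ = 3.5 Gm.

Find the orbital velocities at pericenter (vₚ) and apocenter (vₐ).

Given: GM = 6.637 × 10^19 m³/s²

Convert to SI: rₚ = 500 Mm = 5e+08 m; rₐ = 3.5 Gm = 3.5e+09 m.
Use the vis-viva equation v² = GM(2/r − 1/a) with a = (rₚ + rₐ)/2 = (5e+08 + 3.5e+09)/2 = 2e+09 m.
vₚ = √(GM · (2/rₚ − 1/a)) = √(6.637e+19 · (2/5e+08 − 1/2e+09)) m/s ≈ 4.82e+05 m/s = 482 km/s.
vₐ = √(GM · (2/rₐ − 1/a)) = √(6.637e+19 · (2/3.5e+09 − 1/2e+09)) m/s ≈ 6.885e+04 m/s = 68.85 km/s.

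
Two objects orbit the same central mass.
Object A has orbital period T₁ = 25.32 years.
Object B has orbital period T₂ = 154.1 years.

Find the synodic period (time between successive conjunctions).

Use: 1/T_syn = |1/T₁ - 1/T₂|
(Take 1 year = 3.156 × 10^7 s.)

Convert to SI: T₁ = 25.32 years = 7.99099e+08 s; T₂ = 154.1 years = 4.8634e+09 s.
T_syn = |T₁ · T₂ / (T₁ − T₂)|.
T_syn = |7.99099e+08 · 4.8634e+09 / (7.99099e+08 − 4.8634e+09)| s ≈ 9.562e+08 s = 30.3 years.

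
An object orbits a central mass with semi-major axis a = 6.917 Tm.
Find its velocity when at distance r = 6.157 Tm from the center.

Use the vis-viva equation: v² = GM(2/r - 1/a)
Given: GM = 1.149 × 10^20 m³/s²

Convert to SI: a = 6.917 Tm = 6.917e+12 m; r = 6.157 Tm = 6.157e+12 m.
Vis-viva: v = √(GM · (2/r − 1/a)).
2/r − 1/a = 2/6.157e+12 − 1/6.917e+12 = 1.80262e-13 m⁻¹.
v = √(1.149e+20 · 1.80262e-13) m/s ≈ 4551 m/s = 4.551 km/s.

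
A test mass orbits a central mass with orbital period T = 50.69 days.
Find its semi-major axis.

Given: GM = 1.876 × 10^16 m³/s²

Convert to SI: T = 50.69 days = 4.37962e+06 s.
Invert Kepler's third law: a = (GM · T² / (4π²))^(1/3).
Substituting T = 4.37962e+06 s and GM = 1.876e+16 m³/s²:
a = (1.876e+16 · (4.37962e+06)² / (4π²))^(1/3) m
a ≈ 2.089e+09 m = 2.089 × 10^9 m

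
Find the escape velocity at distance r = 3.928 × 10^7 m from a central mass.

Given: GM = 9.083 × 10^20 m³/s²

Escape velocity comes from setting total energy to zero: ½v² − GM/r = 0 ⇒ v_esc = √(2GM / r).
v_esc = √(2 · 9.083e+20 / 3.928e+07) m/s ≈ 6.801e+06 m/s = 6801 km/s.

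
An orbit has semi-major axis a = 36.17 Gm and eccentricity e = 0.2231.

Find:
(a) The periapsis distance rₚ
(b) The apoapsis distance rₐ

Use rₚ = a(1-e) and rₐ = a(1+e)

Convert to SI: a = 36.17 Gm = 3.617e+10 m.
(a) rₚ = a(1 − e) = 3.617e+10 · (1 − 0.2231) = 3.617e+10 · 0.7769 ≈ 2.81e+10 m = 28.1 Gm.
(b) rₐ = a(1 + e) = 3.617e+10 · (1 + 0.2231) = 3.617e+10 · 1.2231 ≈ 4.424e+10 m = 44.24 Gm.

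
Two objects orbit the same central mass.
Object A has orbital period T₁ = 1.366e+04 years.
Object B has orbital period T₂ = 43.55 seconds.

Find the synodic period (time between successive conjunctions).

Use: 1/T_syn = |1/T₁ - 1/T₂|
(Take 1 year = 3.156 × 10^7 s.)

Convert to SI: T₁ = 1.366e+04 years = 4.3111e+11 s.
T_syn = |T₁ · T₂ / (T₁ − T₂)|.
T_syn = |4.3111e+11 · 43.55 / (4.3111e+11 − 43.55)| s ≈ 43.55 s = 43.55 seconds.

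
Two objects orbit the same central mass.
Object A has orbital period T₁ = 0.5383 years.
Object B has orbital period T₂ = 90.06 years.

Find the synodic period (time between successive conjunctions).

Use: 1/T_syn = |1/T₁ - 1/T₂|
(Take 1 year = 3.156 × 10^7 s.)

Convert to SI: T₁ = 0.5383 years = 1.69887e+07 s; T₂ = 90.06 years = 2.84229e+09 s.
T_syn = |T₁ · T₂ / (T₁ − T₂)|.
T_syn = |1.69887e+07 · 2.84229e+09 / (1.69887e+07 − 2.84229e+09)| s ≈ 1.709e+07 s = 0.5415 years.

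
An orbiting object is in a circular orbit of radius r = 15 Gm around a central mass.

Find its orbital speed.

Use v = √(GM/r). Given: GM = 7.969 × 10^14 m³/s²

Convert to SI: r = 15 Gm = 1.5e+10 m.
For a circular orbit, gravity supplies the centripetal force, so v = √(GM / r).
v = √(7.969e+14 / 1.5e+10) m/s ≈ 230.5 m/s = 230.5 m/s.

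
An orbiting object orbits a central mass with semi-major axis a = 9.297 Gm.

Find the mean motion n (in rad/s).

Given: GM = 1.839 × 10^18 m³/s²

Convert to SI: a = 9.297 Gm = 9.297e+09 m.
n = √(GM / a³).
n = √(1.839e+18 / (9.297e+09)³) rad/s ≈ 1.513e-06 rad/s.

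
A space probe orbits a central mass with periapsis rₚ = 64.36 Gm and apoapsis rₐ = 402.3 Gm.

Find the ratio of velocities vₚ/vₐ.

Convert to SI: rₚ = 64.36 Gm = 6.436e+10 m; rₐ = 402.3 Gm = 4.023e+11 m.
Conservation of angular momentum gives rₚvₚ = rₐvₐ, so vₚ/vₐ = rₐ/rₚ.
vₚ/vₐ = 4.023e+11 / 6.436e+10 ≈ 6.251.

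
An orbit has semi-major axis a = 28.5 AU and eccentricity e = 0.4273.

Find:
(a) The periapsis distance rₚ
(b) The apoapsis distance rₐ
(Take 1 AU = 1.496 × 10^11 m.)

Convert to SI: a = 28.5 AU = 4.2636e+12 m.
(a) rₚ = a(1 − e) = 4.2636e+12 · (1 − 0.4273) = 4.2636e+12 · 0.5727 ≈ 2.442e+12 m = 16.32 AU.
(b) rₐ = a(1 + e) = 4.2636e+12 · (1 + 0.4273) = 4.2636e+12 · 1.4273 ≈ 6.085e+12 m = 40.68 AU.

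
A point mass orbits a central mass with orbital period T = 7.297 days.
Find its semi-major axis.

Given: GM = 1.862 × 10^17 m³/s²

Convert to SI: T = 7.297 days = 630461 s.
Invert Kepler's third law: a = (GM · T² / (4π²))^(1/3).
Substituting T = 630461 s and GM = 1.862e+17 m³/s²:
a = (1.862e+17 · (630461)² / (4π²))^(1/3) m
a ≈ 1.233e+09 m = 1.233 Gm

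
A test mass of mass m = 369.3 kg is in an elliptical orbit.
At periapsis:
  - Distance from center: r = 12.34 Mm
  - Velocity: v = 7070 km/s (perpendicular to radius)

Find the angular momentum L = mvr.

Convert to SI: r = 12.34 Mm = 1.234e+07 m; v = 7070 km/s = 7.07e+06 m/s.
Since v is perpendicular to r, L = m · v · r.
L = 369.3 · 7.07e+06 · 1.234e+07 kg·m²/s ≈ 3.222e+16 kg·m²/s.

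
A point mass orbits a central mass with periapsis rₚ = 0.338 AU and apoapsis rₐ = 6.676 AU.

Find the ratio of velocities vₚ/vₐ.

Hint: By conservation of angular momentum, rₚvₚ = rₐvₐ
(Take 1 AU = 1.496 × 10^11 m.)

Convert to SI: rₚ = 0.338 AU = 5.05648e+10 m; rₐ = 6.676 AU = 9.9873e+11 m.
Conservation of angular momentum gives rₚvₚ = rₐvₐ, so vₚ/vₐ = rₐ/rₚ.
vₚ/vₐ = 9.9873e+11 / 5.05648e+10 ≈ 19.75.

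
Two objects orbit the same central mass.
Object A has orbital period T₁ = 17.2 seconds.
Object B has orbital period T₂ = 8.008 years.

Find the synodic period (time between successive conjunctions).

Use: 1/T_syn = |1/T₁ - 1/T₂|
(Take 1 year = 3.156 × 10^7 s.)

Convert to SI: T₂ = 8.008 years = 2.52732e+08 s.
T_syn = |T₁ · T₂ / (T₁ − T₂)|.
T_syn = |17.2 · 2.52732e+08 / (17.2 − 2.52732e+08)| s ≈ 17.2 s = 17.2 seconds.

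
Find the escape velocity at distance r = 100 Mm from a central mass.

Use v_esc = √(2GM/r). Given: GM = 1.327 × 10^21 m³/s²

Convert to SI: r = 100 Mm = 1e+08 m.
Escape velocity comes from setting total energy to zero: ½v² − GM/r = 0 ⇒ v_esc = √(2GM / r).
v_esc = √(2 · 1.327e+21 / 1e+08) m/s ≈ 5.152e+06 m/s = 5152 km/s.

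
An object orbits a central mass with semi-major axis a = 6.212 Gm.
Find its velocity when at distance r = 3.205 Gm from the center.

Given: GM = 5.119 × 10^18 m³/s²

Convert to SI: a = 6.212 Gm = 6.212e+09 m; r = 3.205 Gm = 3.205e+09 m.
Vis-viva: v = √(GM · (2/r − 1/a)).
2/r − 1/a = 2/3.205e+09 − 1/6.212e+09 = 4.63046e-10 m⁻¹.
v = √(5.119e+18 · 4.63046e-10) m/s ≈ 4.869e+04 m/s = 48.69 km/s.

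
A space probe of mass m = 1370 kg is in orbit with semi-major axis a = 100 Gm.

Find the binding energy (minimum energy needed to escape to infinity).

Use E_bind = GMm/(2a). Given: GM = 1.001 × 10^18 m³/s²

Convert to SI: a = 100 Gm = 1e+11 m.
Total orbital energy is E = −GMm/(2a); binding energy is E_bind = −E = GMm/(2a).
E_bind = 1.001e+18 · 1370 / (2 · 1e+11) J ≈ 6.857e+09 J = 6.857 GJ.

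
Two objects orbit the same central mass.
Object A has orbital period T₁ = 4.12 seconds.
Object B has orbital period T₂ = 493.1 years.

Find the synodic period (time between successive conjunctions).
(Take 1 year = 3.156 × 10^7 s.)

Convert to SI: T₂ = 493.1 years = 1.55622e+10 s.
T_syn = |T₁ · T₂ / (T₁ − T₂)|.
T_syn = |4.12 · 1.55622e+10 / (4.12 − 1.55622e+10)| s ≈ 4.12 s = 4.12 seconds.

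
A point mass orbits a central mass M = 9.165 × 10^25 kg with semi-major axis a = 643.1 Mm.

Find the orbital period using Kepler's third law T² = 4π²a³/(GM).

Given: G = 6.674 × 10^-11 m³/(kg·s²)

Convert to SI: a = 643.1 Mm = 6.431e+08 m.
GM = G · M = 6.674e-11 · 9.165e+25 = 6.11672e+15 m³/s².
Kepler's third law: T = 2π √(a³ / GM).
Substituting a = 6.431e+08 m and GM = 6.11672e+15 m³/s²:
T = 2π √((6.431e+08)³ / 6.11672e+15) s
T ≈ 1.31e+06 s = 15.16 days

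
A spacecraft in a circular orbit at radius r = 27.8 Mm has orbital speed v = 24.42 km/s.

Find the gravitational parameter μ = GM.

Convert to SI: r = 27.8 Mm = 2.78e+07 m; v = 24.42 km/s = 24420 m/s.
For a circular orbit v² = GM/r, so GM = v² · r.
GM = (24420)² · 2.78e+07 m³/s² ≈ 1.658e+16 m³/s² = 1.658 × 10^16 m³/s².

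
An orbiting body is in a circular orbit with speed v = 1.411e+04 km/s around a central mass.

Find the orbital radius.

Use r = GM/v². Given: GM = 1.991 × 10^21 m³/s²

Convert to SI: v = 1.411e+04 km/s = 1.411e+07 m/s.
For a circular orbit, v² = GM / r, so r = GM / v².
r = 1.991e+21 / (1.411e+07)² m ≈ 1e+07 m = 10 Mm.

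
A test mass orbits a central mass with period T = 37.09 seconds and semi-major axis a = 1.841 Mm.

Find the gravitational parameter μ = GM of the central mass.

Convert to SI: a = 1.841 Mm = 1.841e+06 m.
GM = 4π² · a³ / T².
GM = 4π² · (1.841e+06)³ / (37.09)² m³/s² ≈ 1.791e+17 m³/s² = 1.791 × 10^17 m³/s².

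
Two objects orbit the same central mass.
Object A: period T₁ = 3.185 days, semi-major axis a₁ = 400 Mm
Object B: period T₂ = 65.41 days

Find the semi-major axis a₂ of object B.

Convert to SI: T₁ = 3.185 days = 275184 s; a₁ = 400 Mm = 4e+08 m; T₂ = 65.41 days = 5.65142e+06 s.
Kepler's third law: (T₁/T₂)² = (a₁/a₂)³ ⇒ a₂ = a₁ · (T₂/T₁)^(2/3).
T₂/T₁ = 5.65142e+06 / 275184 = 20.5369.
a₂ = 4e+08 · (20.5369)^(2/3) m ≈ 3e+09 m = 3 Gm.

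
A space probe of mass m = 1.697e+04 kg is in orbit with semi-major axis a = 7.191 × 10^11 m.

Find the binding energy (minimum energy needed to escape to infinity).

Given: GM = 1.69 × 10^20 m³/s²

Total orbital energy is E = −GMm/(2a); binding energy is E_bind = −E = GMm/(2a).
E_bind = 1.69e+20 · 1.697e+04 / (2 · 7.191e+11) J ≈ 1.994e+12 J = 1.994 TJ.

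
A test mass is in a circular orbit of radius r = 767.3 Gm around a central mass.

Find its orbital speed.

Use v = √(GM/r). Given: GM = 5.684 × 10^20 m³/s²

Convert to SI: r = 767.3 Gm = 7.673e+11 m.
For a circular orbit, gravity supplies the centripetal force, so v = √(GM / r).
v = √(5.684e+20 / 7.673e+11) m/s ≈ 2.722e+04 m/s = 27.22 km/s.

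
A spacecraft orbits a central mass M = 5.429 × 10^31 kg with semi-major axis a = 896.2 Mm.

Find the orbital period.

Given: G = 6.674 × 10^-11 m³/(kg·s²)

Convert to SI: a = 896.2 Mm = 8.962e+08 m.
GM = G · M = 6.674e-11 · 5.429e+31 = 3.62331e+21 m³/s².
Kepler's third law: T = 2π √(a³ / GM).
Substituting a = 8.962e+08 m and GM = 3.62331e+21 m³/s²:
T = 2π √((8.962e+08)³ / 3.62331e+21) s
T ≈ 2800 s = 46.67 minutes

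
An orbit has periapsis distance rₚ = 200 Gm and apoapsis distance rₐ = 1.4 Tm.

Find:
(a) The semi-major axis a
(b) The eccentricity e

Convert to SI: rₚ = 200 Gm = 2e+11 m; rₐ = 1.4 Tm = 1.4e+12 m.
(a) a = (rₚ + rₐ) / 2 = (2e+11 + 1.4e+12) / 2 ≈ 8e+11 m = 800 Gm.
(b) e = (rₐ − rₚ) / (rₐ + rₚ) = (1.4e+12 − 2e+11) / (1.4e+12 + 2e+11) ≈ 0.75.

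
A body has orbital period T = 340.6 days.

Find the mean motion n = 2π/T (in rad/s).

Convert to SI: T = 340.6 days = 2.94278e+07 s.
n = 2π / T.
n = 2π / 2.94278e+07 s ≈ 2.135e-07 rad/s.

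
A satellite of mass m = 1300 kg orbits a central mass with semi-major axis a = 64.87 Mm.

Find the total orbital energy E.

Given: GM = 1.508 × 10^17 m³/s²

Convert to SI: a = 64.87 Mm = 6.487e+07 m.
E = −GMm / (2a).
E = −1.508e+17 · 1300 / (2 · 6.487e+07) J ≈ -1.511e+12 J = -1.511 TJ.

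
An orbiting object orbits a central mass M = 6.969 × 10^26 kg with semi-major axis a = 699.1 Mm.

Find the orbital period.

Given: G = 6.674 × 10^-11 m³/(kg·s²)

Convert to SI: a = 699.1 Mm = 6.991e+08 m.
GM = G · M = 6.674e-11 · 6.969e+26 = 4.65111e+16 m³/s².
Kepler's third law: T = 2π √(a³ / GM).
Substituting a = 6.991e+08 m and GM = 4.65111e+16 m³/s²:
T = 2π √((6.991e+08)³ / 4.65111e+16) s
T ≈ 5.385e+05 s = 6.233 days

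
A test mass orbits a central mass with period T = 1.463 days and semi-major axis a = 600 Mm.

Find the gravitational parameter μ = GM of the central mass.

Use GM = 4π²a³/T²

Convert to SI: T = 1.463 days = 126403 s; a = 600 Mm = 6e+08 m.
GM = 4π² · a³ / T².
GM = 4π² · (6e+08)³ / (126403)² m³/s² ≈ 5.337e+17 m³/s² = 5.337 × 10^17 m³/s².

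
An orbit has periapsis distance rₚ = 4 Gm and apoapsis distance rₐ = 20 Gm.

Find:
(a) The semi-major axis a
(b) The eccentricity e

Convert to SI: rₚ = 4 Gm = 4e+09 m; rₐ = 20 Gm = 2e+10 m.
(a) a = (rₚ + rₐ) / 2 = (4e+09 + 2e+10) / 2 ≈ 1.2e+10 m = 12 Gm.
(b) e = (rₐ − rₚ) / (rₐ + rₚ) = (2e+10 − 4e+09) / (2e+10 + 4e+09) ≈ 0.6667.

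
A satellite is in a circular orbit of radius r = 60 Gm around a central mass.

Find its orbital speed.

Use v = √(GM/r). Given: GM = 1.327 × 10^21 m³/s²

Convert to SI: r = 60 Gm = 6e+10 m.
For a circular orbit, gravity supplies the centripetal force, so v = √(GM / r).
v = √(1.327e+21 / 6e+10) m/s ≈ 1.487e+05 m/s = 148.7 km/s.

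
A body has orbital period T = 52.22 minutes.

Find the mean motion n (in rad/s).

Convert to SI: T = 52.22 minutes = 3133.2 s.
n = 2π / T.
n = 2π / 3133.2 s ≈ 0.002005 rad/s.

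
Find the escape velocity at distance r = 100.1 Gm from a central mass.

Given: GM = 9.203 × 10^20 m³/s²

Convert to SI: r = 100.1 Gm = 1.001e+11 m.
Escape velocity comes from setting total energy to zero: ½v² − GM/r = 0 ⇒ v_esc = √(2GM / r).
v_esc = √(2 · 9.203e+20 / 1.001e+11) m/s ≈ 1.356e+05 m/s = 135.6 km/s.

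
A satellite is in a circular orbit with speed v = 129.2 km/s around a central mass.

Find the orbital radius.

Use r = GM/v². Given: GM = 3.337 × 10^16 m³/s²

Convert to SI: v = 129.2 km/s = 129200 m/s.
For a circular orbit, v² = GM / r, so r = GM / v².
r = 3.337e+16 / (129200)² m ≈ 1.999e+06 m = 1.999 Mm.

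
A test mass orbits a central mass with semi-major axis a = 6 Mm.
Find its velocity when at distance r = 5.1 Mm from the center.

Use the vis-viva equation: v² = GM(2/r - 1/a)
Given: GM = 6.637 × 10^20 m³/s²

Convert to SI: a = 6 Mm = 6e+06 m; r = 5.1 Mm = 5.1e+06 m.
Vis-viva: v = √(GM · (2/r − 1/a)).
2/r − 1/a = 2/5.1e+06 − 1/6e+06 = 2.2549e-07 m⁻¹.
v = √(6.637e+20 · 2.2549e-07) m/s ≈ 1.223e+07 m/s = 1.223e+04 km/s.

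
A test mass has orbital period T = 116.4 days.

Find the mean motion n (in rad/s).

Convert to SI: T = 116.4 days = 1.0057e+07 s.
n = 2π / T.
n = 2π / 1.0057e+07 s ≈ 6.248e-07 rad/s.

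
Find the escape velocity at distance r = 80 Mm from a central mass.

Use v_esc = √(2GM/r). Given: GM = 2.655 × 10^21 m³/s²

Convert to SI: r = 80 Mm = 8e+07 m.
Escape velocity comes from setting total energy to zero: ½v² − GM/r = 0 ⇒ v_esc = √(2GM / r).
v_esc = √(2 · 2.655e+21 / 8e+07) m/s ≈ 8.147e+06 m/s = 8147 km/s.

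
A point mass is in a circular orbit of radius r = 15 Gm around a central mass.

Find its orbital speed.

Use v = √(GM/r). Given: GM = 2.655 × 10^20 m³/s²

Convert to SI: r = 15 Gm = 1.5e+10 m.
For a circular orbit, gravity supplies the centripetal force, so v = √(GM / r).
v = √(2.655e+20 / 1.5e+10) m/s ≈ 1.33e+05 m/s = 133 km/s.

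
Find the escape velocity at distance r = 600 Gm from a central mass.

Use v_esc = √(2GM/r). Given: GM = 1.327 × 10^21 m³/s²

Convert to SI: r = 600 Gm = 6e+11 m.
Escape velocity comes from setting total energy to zero: ½v² − GM/r = 0 ⇒ v_esc = √(2GM / r).
v_esc = √(2 · 1.327e+21 / 6e+11) m/s ≈ 6.651e+04 m/s = 66.51 km/s.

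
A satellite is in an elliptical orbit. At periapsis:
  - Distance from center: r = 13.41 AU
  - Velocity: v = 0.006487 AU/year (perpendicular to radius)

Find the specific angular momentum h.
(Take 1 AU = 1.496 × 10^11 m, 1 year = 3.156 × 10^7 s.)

Convert to SI: r = 13.41 AU = 2.00614e+12 m; v = 0.006487 AU/year = 30.7495 m/s.
With v perpendicular to r, h = r · v.
h = 2.00614e+12 · 30.7495 m²/s ≈ 6.169e+13 m²/s.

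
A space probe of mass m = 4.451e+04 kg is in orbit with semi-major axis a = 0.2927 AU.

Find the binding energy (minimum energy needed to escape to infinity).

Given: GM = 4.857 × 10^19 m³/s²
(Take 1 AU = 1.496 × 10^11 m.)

Convert to SI: a = 0.2927 AU = 4.37879e+10 m.
Total orbital energy is E = −GMm/(2a); binding energy is E_bind = −E = GMm/(2a).
E_bind = 4.857e+19 · 4.451e+04 / (2 · 4.37879e+10) J ≈ 2.469e+13 J = 24.69 TJ.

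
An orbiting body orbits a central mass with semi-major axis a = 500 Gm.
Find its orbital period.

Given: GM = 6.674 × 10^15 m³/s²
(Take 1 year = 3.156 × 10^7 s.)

Convert to SI: a = 500 Gm = 5e+11 m.
Kepler's third law: T = 2π √(a³ / GM).
Substituting a = 5e+11 m and GM = 6.674e+15 m³/s²:
T = 2π √((5e+11)³ / 6.674e+15) s
T ≈ 2.719e+10 s = 861.6 years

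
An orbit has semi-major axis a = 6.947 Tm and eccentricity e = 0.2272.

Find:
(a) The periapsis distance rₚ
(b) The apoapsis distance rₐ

Convert to SI: a = 6.947 Tm = 6.947e+12 m.
(a) rₚ = a(1 − e) = 6.947e+12 · (1 − 0.2272) = 6.947e+12 · 0.7728 ≈ 5.369e+12 m = 5.369 Tm.
(b) rₐ = a(1 + e) = 6.947e+12 · (1 + 0.2272) = 6.947e+12 · 1.2272 ≈ 8.525e+12 m = 8.525 Tm.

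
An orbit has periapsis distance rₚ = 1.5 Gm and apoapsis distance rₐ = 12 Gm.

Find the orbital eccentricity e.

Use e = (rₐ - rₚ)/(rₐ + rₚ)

Convert to SI: rₚ = 1.5 Gm = 1.5e+09 m; rₐ = 12 Gm = 1.2e+10 m.
e = (rₐ − rₚ) / (rₐ + rₚ).
e = (1.2e+10 − 1.5e+09) / (1.2e+10 + 1.5e+09) = 1.05e+10 / 1.35e+10 ≈ 0.7778.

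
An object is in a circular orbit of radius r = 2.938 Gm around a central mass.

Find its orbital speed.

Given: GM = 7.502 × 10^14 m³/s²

Convert to SI: r = 2.938 Gm = 2.938e+09 m.
For a circular orbit, gravity supplies the centripetal force, so v = √(GM / r).
v = √(7.502e+14 / 2.938e+09) m/s ≈ 505.3 m/s = 505.3 m/s.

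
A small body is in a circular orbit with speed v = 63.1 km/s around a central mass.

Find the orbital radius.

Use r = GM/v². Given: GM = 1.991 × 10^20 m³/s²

Convert to SI: v = 63.1 km/s = 63100 m/s.
For a circular orbit, v² = GM / r, so r = GM / v².
r = 1.991e+20 / (63100)² m ≈ 5e+10 m = 50 Gm.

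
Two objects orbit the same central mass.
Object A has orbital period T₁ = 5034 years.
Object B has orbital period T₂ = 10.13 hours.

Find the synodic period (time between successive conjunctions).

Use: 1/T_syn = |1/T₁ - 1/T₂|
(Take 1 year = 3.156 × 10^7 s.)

Convert to SI: T₁ = 5034 years = 1.58873e+11 s; T₂ = 10.13 hours = 36468 s.
T_syn = |T₁ · T₂ / (T₁ − T₂)|.
T_syn = |1.58873e+11 · 36468 / (1.58873e+11 − 36468)| s ≈ 3.647e+04 s = 10.13 hours.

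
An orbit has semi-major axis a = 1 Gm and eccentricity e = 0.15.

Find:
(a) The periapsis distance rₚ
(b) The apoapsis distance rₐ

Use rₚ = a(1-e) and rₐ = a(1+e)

Convert to SI: a = 1 Gm = 1e+09 m.
(a) rₚ = a(1 − e) = 1e+09 · (1 − 0.15) = 1e+09 · 0.85 ≈ 8.5e+08 m = 850 Mm.
(b) rₐ = a(1 + e) = 1e+09 · (1 + 0.15) = 1e+09 · 1.15 ≈ 1.15e+09 m = 1.15 Gm.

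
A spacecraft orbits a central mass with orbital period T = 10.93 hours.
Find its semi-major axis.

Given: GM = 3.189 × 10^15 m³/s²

Convert to SI: T = 10.93 hours = 39348 s.
Invert Kepler's third law: a = (GM · T² / (4π²))^(1/3).
Substituting T = 39348 s and GM = 3.189e+15 m³/s²:
a = (3.189e+15 · (39348)² / (4π²))^(1/3) m
a ≈ 5.001e+07 m = 50.01 Mm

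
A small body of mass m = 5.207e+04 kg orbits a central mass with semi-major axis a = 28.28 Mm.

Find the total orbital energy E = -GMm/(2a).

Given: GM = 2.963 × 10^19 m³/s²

Convert to SI: a = 28.28 Mm = 2.828e+07 m.
E = −GMm / (2a).
E = −2.963e+19 · 5.207e+04 / (2 · 2.828e+07) J ≈ -2.728e+16 J = -27.28 PJ.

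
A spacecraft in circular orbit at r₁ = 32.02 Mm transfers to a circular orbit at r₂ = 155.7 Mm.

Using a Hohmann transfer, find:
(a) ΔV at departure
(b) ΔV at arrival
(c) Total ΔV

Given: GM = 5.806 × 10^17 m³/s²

Convert to SI: r₁ = 32.02 Mm = 3.202e+07 m; r₂ = 155.7 Mm = 1.557e+08 m.
Transfer semi-major axis: a_t = (r₁ + r₂)/2 = (3.202e+07 + 1.557e+08)/2 = 9.386e+07 m.
Circular speeds: v₁ = √(GM/r₁) = 134657 m/s, v₂ = √(GM/r₂) = 61065.3 m/s.
Transfer speeds (vis-viva v² = GM(2/r − 1/a_t)): v₁ᵗ = 173433 m/s, v₂ᵗ = 35666.8 m/s.
(a) ΔV₁ = |v₁ᵗ − v₁| ≈ 3.878e+04 m/s = 38.78 km/s.
(b) ΔV₂ = |v₂ − v₂ᵗ| ≈ 2.54e+04 m/s = 25.4 km/s.
(c) ΔV_total = ΔV₁ + ΔV₂ ≈ 6.417e+04 m/s = 64.17 km/s.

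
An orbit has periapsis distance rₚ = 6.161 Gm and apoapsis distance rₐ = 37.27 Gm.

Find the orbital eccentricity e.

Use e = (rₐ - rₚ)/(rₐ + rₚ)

Convert to SI: rₚ = 6.161 Gm = 6.161e+09 m; rₐ = 37.27 Gm = 3.727e+10 m.
e = (rₐ − rₚ) / (rₐ + rₚ).
e = (3.727e+10 − 6.161e+09) / (3.727e+10 + 6.161e+09) = 3.1109e+10 / 4.3431e+10 ≈ 0.7163.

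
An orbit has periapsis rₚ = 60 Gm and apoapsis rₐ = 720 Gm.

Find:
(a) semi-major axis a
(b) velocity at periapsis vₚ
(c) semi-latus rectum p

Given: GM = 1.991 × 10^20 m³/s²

Convert to SI: rₚ = 60 Gm = 6e+10 m; rₐ = 720 Gm = 7.2e+11 m.
(a) a = (rₚ + rₐ)/2 = (6e+10 + 7.2e+11)/2 ≈ 3.9e+11 m
(b) With a = (rₚ + rₐ)/2 = 3.9e+11 m, vₚ = √(GM (2/rₚ − 1/a)) = √(1.991e+20 · (2/6e+10 − 1/3.9e+11)) m/s ≈ 7.827e+04 m/s
(c) From a = (rₚ + rₐ)/2 = 3.9e+11 m and e = (rₐ − rₚ)/(rₐ + rₚ) = 0.846154, p = a(1 − e²) = 3.9e+11 · (1 − (0.846154)²) ≈ 1.108e+11 m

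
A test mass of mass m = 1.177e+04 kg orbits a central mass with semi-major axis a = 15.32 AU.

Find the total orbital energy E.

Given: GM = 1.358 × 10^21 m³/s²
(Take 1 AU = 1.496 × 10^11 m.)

Convert to SI: a = 15.32 AU = 2.29187e+12 m.
E = −GMm / (2a).
E = −1.358e+21 · 1.177e+04 / (2 · 2.29187e+12) J ≈ -3.487e+12 J = -3.487 TJ.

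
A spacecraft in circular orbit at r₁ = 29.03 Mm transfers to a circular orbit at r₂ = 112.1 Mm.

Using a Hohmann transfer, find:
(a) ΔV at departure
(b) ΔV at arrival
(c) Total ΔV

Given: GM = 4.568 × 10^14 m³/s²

Convert to SI: r₁ = 29.03 Mm = 2.903e+07 m; r₂ = 112.1 Mm = 1.121e+08 m.
Transfer semi-major axis: a_t = (r₁ + r₂)/2 = (2.903e+07 + 1.121e+08)/2 = 7.0565e+07 m.
Circular speeds: v₁ = √(GM/r₁) = 3966.79 m/s, v₂ = √(GM/r₂) = 2018.65 m/s.
Transfer speeds (vis-viva v² = GM(2/r − 1/a_t)): v₁ᵗ = 4999.74 m/s, v₂ᵗ = 1294.76 m/s.
(a) ΔV₁ = |v₁ᵗ − v₁| ≈ 1033 m/s = 1.033 km/s.
(b) ΔV₂ = |v₂ − v₂ᵗ| ≈ 723.9 m/s = 723.9 m/s.
(c) ΔV_total = ΔV₁ + ΔV₂ ≈ 1757 m/s = 1.757 km/s.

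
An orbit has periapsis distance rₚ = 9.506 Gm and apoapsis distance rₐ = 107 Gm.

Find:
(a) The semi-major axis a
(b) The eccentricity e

Convert to SI: rₚ = 9.506 Gm = 9.506e+09 m; rₐ = 107 Gm = 1.07e+11 m.
(a) a = (rₚ + rₐ) / 2 = (9.506e+09 + 1.07e+11) / 2 ≈ 5.825e+10 m = 58.25 Gm.
(b) e = (rₐ − rₚ) / (rₐ + rₚ) = (1.07e+11 − 9.506e+09) / (1.07e+11 + 9.506e+09) ≈ 0.8368.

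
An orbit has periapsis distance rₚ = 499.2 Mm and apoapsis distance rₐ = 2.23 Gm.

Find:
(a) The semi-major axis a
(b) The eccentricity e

Convert to SI: rₚ = 499.2 Mm = 4.992e+08 m; rₐ = 2.23 Gm = 2.23e+09 m.
(a) a = (rₚ + rₐ) / 2 = (4.992e+08 + 2.23e+09) / 2 ≈ 1.365e+09 m = 1.365 Gm.
(b) e = (rₐ − rₚ) / (rₐ + rₚ) = (2.23e+09 − 4.992e+08) / (2.23e+09 + 4.992e+08) ≈ 0.6342.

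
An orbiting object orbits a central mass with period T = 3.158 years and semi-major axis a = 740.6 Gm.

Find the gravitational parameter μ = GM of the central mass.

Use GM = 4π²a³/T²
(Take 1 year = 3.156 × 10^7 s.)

Convert to SI: T = 3.158 years = 9.96665e+07 s; a = 740.6 Gm = 7.406e+11 m.
GM = 4π² · a³ / T².
GM = 4π² · (7.406e+11)³ / (9.96665e+07)² m³/s² ≈ 1.614e+21 m³/s² = 1.614 × 10^21 m³/s².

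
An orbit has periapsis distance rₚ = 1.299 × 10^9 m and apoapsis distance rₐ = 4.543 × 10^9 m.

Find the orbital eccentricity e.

e = (rₐ − rₚ) / (rₐ + rₚ).
e = (4.543e+09 − 1.299e+09) / (4.543e+09 + 1.299e+09) = 3.244e+09 / 5.842e+09 ≈ 0.5553.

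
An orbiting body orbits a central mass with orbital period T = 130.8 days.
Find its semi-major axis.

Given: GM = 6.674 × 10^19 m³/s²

Convert to SI: T = 130.8 days = 1.13011e+07 s.
Invert Kepler's third law: a = (GM · T² / (4π²))^(1/3).
Substituting T = 1.13011e+07 s and GM = 6.674e+19 m³/s²:
a = (6.674e+19 · (1.13011e+07)² / (4π²))^(1/3) m
a ≈ 5.999e+10 m = 59.99 Gm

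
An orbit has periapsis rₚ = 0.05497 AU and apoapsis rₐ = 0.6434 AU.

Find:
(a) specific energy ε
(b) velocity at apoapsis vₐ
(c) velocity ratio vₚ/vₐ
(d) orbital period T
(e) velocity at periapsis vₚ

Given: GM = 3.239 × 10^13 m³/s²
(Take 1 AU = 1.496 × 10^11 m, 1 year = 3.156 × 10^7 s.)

Convert to SI: rₚ = 0.05497 AU = 8.22351e+09 m; rₐ = 0.6434 AU = 9.62526e+10 m.
(a) With a = (rₚ + rₐ)/2 = 5.22381e+10 m, ε = −GM/(2a) = −3.239e+13/(2 · 5.22381e+10) J/kg ≈ -310 J/kg
(b) With a = (rₚ + rₐ)/2 = 5.22381e+10 m, vₐ = √(GM (2/rₐ − 1/a)) = √(3.239e+13 · (2/9.62526e+10 − 1/5.22381e+10)) m/s ≈ 7.278 m/s
(c) Conservation of angular momentum (rₚvₚ = rₐvₐ) gives vₚ/vₐ = rₐ/rₚ = 9.62526e+10/8.22351e+09 ≈ 11.7
(d) With a = (rₚ + rₐ)/2 = 5.22381e+10 m, T = 2π √(a³/GM) = 2π √((5.22381e+10)³/3.239e+13) s ≈ 1.318e+10 s
(e) With a = (rₚ + rₐ)/2 = 5.22381e+10 m, vₚ = √(GM (2/rₚ − 1/a)) = √(3.239e+13 · (2/8.22351e+09 − 1/5.22381e+10)) m/s ≈ 85.19 m/s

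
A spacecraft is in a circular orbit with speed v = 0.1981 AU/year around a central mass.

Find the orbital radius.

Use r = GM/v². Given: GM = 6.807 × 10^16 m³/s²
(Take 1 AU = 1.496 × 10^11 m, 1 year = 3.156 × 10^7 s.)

Convert to SI: v = 0.1981 AU/year = 939.029 m/s.
For a circular orbit, v² = GM / r, so r = GM / v².
r = 6.807e+16 / (939.029)² m ≈ 7.72e+10 m = 0.516 AU.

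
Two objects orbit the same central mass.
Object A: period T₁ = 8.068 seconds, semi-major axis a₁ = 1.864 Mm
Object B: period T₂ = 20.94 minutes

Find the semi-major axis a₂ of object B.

Convert to SI: a₁ = 1.864 Mm = 1.864e+06 m; T₂ = 20.94 minutes = 1256.4 s.
Kepler's third law: (T₁/T₂)² = (a₁/a₂)³ ⇒ a₂ = a₁ · (T₂/T₁)^(2/3).
T₂/T₁ = 1256.4 / 8.068 = 155.726.
a₂ = 1.864e+06 · (155.726)^(2/3) m ≈ 5.395e+07 m = 53.95 Mm.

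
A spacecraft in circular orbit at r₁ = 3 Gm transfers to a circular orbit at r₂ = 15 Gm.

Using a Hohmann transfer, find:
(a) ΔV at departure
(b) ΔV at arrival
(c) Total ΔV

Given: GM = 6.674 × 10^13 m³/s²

Convert to SI: r₁ = 3 Gm = 3e+09 m; r₂ = 15 Gm = 1.5e+10 m.
Transfer semi-major axis: a_t = (r₁ + r₂)/2 = (3e+09 + 1.5e+10)/2 = 9e+09 m.
Circular speeds: v₁ = √(GM/r₁) = 149.153 m/s, v₂ = √(GM/r₂) = 66.7033 m/s.
Transfer speeds (vis-viva v² = GM(2/r − 1/a_t)): v₁ᵗ = 192.556 m/s, v₂ᵗ = 38.5112 m/s.
(a) ΔV₁ = |v₁ᵗ − v₁| ≈ 43.4 m/s = 43.4 m/s.
(b) ΔV₂ = |v₂ − v₂ᵗ| ≈ 28.19 m/s = 28.19 m/s.
(c) ΔV_total = ΔV₁ + ΔV₂ ≈ 71.59 m/s = 71.59 m/s.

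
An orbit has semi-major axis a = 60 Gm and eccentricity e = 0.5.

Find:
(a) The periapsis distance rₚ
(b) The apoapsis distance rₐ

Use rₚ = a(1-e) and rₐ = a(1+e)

Convert to SI: a = 60 Gm = 6e+10 m.
(a) rₚ = a(1 − e) = 6e+10 · (1 − 0.5) = 6e+10 · 0.5 ≈ 3e+10 m = 30 Gm.
(b) rₐ = a(1 + e) = 6e+10 · (1 + 0.5) = 6e+10 · 1.5 ≈ 9e+10 m = 90 Gm.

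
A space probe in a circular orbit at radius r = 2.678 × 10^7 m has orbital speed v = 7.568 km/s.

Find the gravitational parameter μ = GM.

Convert to SI: v = 7.568 km/s = 7568 m/s.
For a circular orbit v² = GM/r, so GM = v² · r.
GM = (7568)² · 2.678e+07 m³/s² ≈ 1.534e+15 m³/s² = 1.534 × 10^15 m³/s².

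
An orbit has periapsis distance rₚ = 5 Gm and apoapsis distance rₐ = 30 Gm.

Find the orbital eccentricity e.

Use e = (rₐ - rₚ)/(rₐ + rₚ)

Convert to SI: rₚ = 5 Gm = 5e+09 m; rₐ = 30 Gm = 3e+10 m.
e = (rₐ − rₚ) / (rₐ + rₚ).
e = (3e+10 − 5e+09) / (3e+10 + 5e+09) = 2.5e+10 / 3.5e+10 ≈ 0.7143.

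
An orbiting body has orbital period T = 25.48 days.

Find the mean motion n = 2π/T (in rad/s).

Convert to SI: T = 25.48 days = 2.20147e+06 s.
n = 2π / T.
n = 2π / 2.20147e+06 s ≈ 2.854e-06 rad/s.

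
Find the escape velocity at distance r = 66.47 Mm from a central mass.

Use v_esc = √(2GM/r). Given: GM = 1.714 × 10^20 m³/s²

Convert to SI: r = 66.47 Mm = 6.647e+07 m.
Escape velocity comes from setting total energy to zero: ½v² − GM/r = 0 ⇒ v_esc = √(2GM / r).
v_esc = √(2 · 1.714e+20 / 6.647e+07) m/s ≈ 2.271e+06 m/s = 2271 km/s.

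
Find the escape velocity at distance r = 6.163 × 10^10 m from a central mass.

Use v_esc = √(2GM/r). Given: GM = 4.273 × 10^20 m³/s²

Escape velocity comes from setting total energy to zero: ½v² − GM/r = 0 ⇒ v_esc = √(2GM / r).
v_esc = √(2 · 4.273e+20 / 6.163e+10) m/s ≈ 1.178e+05 m/s = 117.8 km/s.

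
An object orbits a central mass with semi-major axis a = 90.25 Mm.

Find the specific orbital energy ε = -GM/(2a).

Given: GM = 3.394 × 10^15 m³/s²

Convert to SI: a = 90.25 Mm = 9.025e+07 m.
ε = −GM / (2a).
ε = −3.394e+15 / (2 · 9.025e+07) J/kg ≈ -1.88e+07 J/kg = -18.8 MJ/kg.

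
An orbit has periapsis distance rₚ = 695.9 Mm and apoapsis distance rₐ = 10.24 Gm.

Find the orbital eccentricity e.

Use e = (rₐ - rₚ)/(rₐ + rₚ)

Convert to SI: rₚ = 695.9 Mm = 6.959e+08 m; rₐ = 10.24 Gm = 1.024e+10 m.
e = (rₐ − rₚ) / (rₐ + rₚ).
e = (1.024e+10 − 6.959e+08) / (1.024e+10 + 6.959e+08) = 9.5441e+09 / 1.09359e+10 ≈ 0.8727.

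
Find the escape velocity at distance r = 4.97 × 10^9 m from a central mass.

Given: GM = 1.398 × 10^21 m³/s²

Escape velocity comes from setting total energy to zero: ½v² − GM/r = 0 ⇒ v_esc = √(2GM / r).
v_esc = √(2 · 1.398e+21 / 4.97e+09) m/s ≈ 7.501e+05 m/s = 750.1 km/s.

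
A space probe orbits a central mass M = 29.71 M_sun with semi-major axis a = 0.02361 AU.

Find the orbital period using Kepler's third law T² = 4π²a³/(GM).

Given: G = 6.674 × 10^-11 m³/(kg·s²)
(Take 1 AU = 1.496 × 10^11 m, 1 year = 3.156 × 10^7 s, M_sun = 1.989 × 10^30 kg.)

Convert to SI: a = 0.02361 AU = 3.53206e+09 m; M = 29.71 M_sun = 5.90932e+31 kg.
GM = G · M = 6.674e-11 · 5.90932e+31 = 3.94388e+21 m³/s².
Kepler's third law: T = 2π √(a³ / GM).
Substituting a = 3.53206e+09 m and GM = 3.94388e+21 m³/s²:
T = 2π √((3.53206e+09)³ / 3.94388e+21) s
T ≈ 2.1e+04 s = 0.0006655 years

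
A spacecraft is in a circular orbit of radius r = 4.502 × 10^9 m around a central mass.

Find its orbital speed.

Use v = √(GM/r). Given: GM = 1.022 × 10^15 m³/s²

For a circular orbit, gravity supplies the centripetal force, so v = √(GM / r).
v = √(1.022e+15 / 4.502e+09) m/s ≈ 476.5 m/s = 476.5 m/s.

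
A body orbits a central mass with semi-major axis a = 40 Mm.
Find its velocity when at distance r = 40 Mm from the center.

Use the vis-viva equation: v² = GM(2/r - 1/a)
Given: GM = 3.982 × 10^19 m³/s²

Convert to SI: a = 40 Mm = 4e+07 m; r = 40 Mm = 4e+07 m.
Vis-viva: v = √(GM · (2/r − 1/a)).
2/r − 1/a = 2/4e+07 − 1/4e+07 = 2.5e-08 m⁻¹.
v = √(3.982e+19 · 2.5e-08) m/s ≈ 9.977e+05 m/s = 997.7 km/s.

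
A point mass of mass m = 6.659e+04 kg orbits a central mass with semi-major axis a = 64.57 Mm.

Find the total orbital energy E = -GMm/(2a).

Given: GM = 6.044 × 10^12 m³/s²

Convert to SI: a = 64.57 Mm = 6.457e+07 m.
E = −GMm / (2a).
E = −6.044e+12 · 6.659e+04 / (2 · 6.457e+07) J ≈ -3.117e+09 J = -3.117 GJ.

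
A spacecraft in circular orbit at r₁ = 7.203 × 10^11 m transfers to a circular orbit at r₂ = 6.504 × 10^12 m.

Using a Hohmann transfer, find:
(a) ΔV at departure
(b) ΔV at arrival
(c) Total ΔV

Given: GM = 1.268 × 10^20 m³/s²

Transfer semi-major axis: a_t = (r₁ + r₂)/2 = (7.203e+11 + 6.504e+12)/2 = 3.61215e+12 m.
Circular speeds: v₁ = √(GM/r₁) = 13267.9 m/s, v₂ = √(GM/r₂) = 4415.39 m/s.
Transfer speeds (vis-viva v² = GM(2/r − 1/a_t)): v₁ᵗ = 17803.7 m/s, v₂ᵗ = 1971.71 m/s.
(a) ΔV₁ = |v₁ᵗ − v₁| ≈ 4536 m/s = 4.536 km/s.
(b) ΔV₂ = |v₂ − v₂ᵗ| ≈ 2444 m/s = 2.444 km/s.
(c) ΔV_total = ΔV₁ + ΔV₂ ≈ 6979 m/s = 6.979 km/s.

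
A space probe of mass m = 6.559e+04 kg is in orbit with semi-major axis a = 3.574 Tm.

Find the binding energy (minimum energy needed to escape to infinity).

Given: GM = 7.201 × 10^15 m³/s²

Convert to SI: a = 3.574 Tm = 3.574e+12 m.
Total orbital energy is E = −GMm/(2a); binding energy is E_bind = −E = GMm/(2a).
E_bind = 7.201e+15 · 6.559e+04 / (2 · 3.574e+12) J ≈ 6.608e+07 J = 66.08 MJ.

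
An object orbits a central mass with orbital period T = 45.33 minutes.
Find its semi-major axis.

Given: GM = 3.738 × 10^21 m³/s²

Convert to SI: T = 45.33 minutes = 2719.8 s.
Invert Kepler's third law: a = (GM · T² / (4π²))^(1/3).
Substituting T = 2719.8 s and GM = 3.738e+21 m³/s²:
a = (3.738e+21 · (2719.8)² / (4π²))^(1/3) m
a ≈ 8.881e+08 m = 888.1 Mm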